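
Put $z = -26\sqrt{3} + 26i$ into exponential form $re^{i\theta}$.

r = |z| = sqrt((-26*sqrt(3))^2 + (26)^2) = sqrt(2028 + 676) = sqrt(2704) = 52
θ = arctan(b/a) = arctan(26/-45.0333) (quadrant-adjusted) = 150° = 5π/6
z = 52e^(i*5π/6)


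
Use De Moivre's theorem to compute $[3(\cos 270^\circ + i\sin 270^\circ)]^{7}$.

By De Moivre: z^n = r^n(cos(nθ) + i sin(nθ))
= 3^7(cos(7*270°) + i sin(7*270°))
= 2187(cos 90° + i sin 90°)
= 2187i


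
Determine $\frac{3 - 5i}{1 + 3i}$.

Multiply numerator and denominator by conjugate (1 - 3i):
= (3 - 5i)(1 - 3i) / (1^2 + 3^2)
= (-12 - 14i) / 10
Divide through by 2: (-6 - 7i) / 5
= -6/5 - (7/5)i


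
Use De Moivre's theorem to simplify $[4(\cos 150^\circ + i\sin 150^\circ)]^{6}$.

By De Moivre: z^n = r^n(cos(nθ) + i sin(nθ))
= 4^6(cos(6*150°) + i sin(6*150°))
= 4096(cos 180° + i sin 180°)
= -4096


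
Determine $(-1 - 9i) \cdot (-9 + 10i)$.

(a1*a2 - b1*b2) + (a1*b2 + b1*a2)i
= (9 - (-90)) + (-10 + 81)i
= 99 + 71i


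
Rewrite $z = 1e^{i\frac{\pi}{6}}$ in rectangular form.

a = r cos θ = 1 * sqrt(3)/2 = sqrt(3)/2
b = r sin θ = 1 * 1/2 = 1/2
z = sqrt(3)/2 + (1/2)i


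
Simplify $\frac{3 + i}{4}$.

Divisor is real, so divide each part by 4:
= 3/4 + (1/4)i


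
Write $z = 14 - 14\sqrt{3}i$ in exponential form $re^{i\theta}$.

r = |z| = sqrt((14)^2 + (-14*sqrt(3))^2) = sqrt(196 + 588) = sqrt(784) = 28
θ = arctan(b/a) = arctan(-24.2487/14) (quadrant-adjusted) = -60° = -π/3
z = 28e^(-i*π/3)


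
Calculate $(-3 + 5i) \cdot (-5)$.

(a1*a2 - b1*b2) + (a1*b2 + b1*a2)i
= (15 - 0) + (0 + (-25))i
= 15 - 25i


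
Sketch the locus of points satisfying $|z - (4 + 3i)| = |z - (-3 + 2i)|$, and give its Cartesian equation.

|z - z1| = |z - z2| means z is equidistant from z1 and z2,
i.e. the perpendicular bisector of the segment from (4, 3) to (-3, 2) (midpoint (1/2, 5/2)).
With z = x + yi, square both sides:
(x - 4)^2 + (y - 3)^2 = (x - (-3))^2 + (y - 2)^2
The x^2 and y^2 terms cancel: -14x + (-2)y = 13 - 25 = -12
Simplify: 7x + y = 6
Locus: Perpendicular bisector of the segment from (4, 3) to (-3, 2): the line 7x + y = 6


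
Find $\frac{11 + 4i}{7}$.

Divisor is real, so divide each part by 7:
= 11/7 + (4/7)i


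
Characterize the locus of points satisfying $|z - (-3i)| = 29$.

|z - z0| = r describes a circle centered at z0 with radius r
Here z0 = -3i and r = 29
Locus: Circle centered at (0, -3) with radius 29


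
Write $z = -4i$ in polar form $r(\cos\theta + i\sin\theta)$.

r = |z| = sqrt(a^2 + b^2) = sqrt((0)^2 + (-4)^2) = sqrt(0 + 16) = sqrt(16) = 4
a = 0 and b < 0, so z lies on the negative imaginary axis: θ = 270°
z = 4(cos 270° + i sin 270°)


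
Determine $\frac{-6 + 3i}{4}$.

Divisor is real, so divide each part by 4:
= -3/2 + (3/4)i


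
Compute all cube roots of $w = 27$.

|w| = 27, arg(w) = 0°
Root modulus = 27^(1/3) = 3
Root arguments: θ_k = (0° + 360°k)/3 for k = 0, 1, ..., 2
Roots: 3, -3/2 + (3*sqrt(3)/2)i, -3/2 - (3*sqrt(3)/2)i


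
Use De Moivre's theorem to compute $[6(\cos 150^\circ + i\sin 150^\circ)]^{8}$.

By De Moivre: z^n = r^n(cos(nθ) + i sin(nθ))
= 6^8(cos(8*150°) + i sin(8*150°))
= 1679616(cos 120° + i sin 120°)
= -839808 + 839808*sqrt(3)i


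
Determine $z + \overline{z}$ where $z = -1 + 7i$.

z + conjugate(z) = (a + bi) + (a - bi) = 2a
= 2 * (-1) = -2


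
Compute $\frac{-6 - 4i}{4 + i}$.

Multiply numerator and denominator by conjugate (4 - i):
= (-6 - 4i)(4 - i) / (4^2 + 1^2)
= (-28 - 10i) / 17
= -28/17 - (10/17)i


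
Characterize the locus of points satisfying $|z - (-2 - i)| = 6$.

|z - z0| = r describes a circle centered at z0 with radius r
Here z0 = -2 - i and r = 6
Locus: Circle centered at (-2, -1) with radius 6


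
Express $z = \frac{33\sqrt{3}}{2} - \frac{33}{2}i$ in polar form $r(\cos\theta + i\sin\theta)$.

r = |z| = sqrt(a^2 + b^2) = sqrt((33*sqrt(3)/2)^2 + (-33/2)^2) = sqrt(3267/4 + 1089/4) = sqrt(1089) = 33
θ = arctan(b/a) = arctan(-16.5/28.5788) (quadrant-adjusted) = 330°
z = 33(cos 330° + i sin 330°)


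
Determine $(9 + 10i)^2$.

(a + bi)^2 = a^2 - b^2 + 2abi
= 9^2 - 10^2 + 2*9*10i
= -19 + 180i


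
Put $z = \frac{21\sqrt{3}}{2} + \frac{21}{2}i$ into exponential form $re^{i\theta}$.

r = |z| = sqrt((21*sqrt(3)/2)^2 + (21/2)^2) = sqrt(1323/4 + 441/4) = sqrt(441) = 21
θ = arctan(b/a) = arctan(10.5/18.1865) (quadrant-adjusted) = 30° = π/6
z = 21e^(i*π/6)


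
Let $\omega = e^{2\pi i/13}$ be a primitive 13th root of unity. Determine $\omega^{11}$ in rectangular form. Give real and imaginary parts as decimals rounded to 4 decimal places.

ω^11 = e^(2πi·11/13) = e^(i·22π/13)
= cos(22π/13) + i sin(22π/13)
= 0.5681 - 0.8230i


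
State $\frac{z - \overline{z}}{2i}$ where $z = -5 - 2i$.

z - conjugate(z) = 2bi
(z - conjugate(z))/(2i) = 2bi/(2i) = b = -2


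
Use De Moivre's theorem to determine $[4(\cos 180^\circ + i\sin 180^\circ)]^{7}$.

By De Moivre: z^n = r^n(cos(nθ) + i sin(nθ))
= 4^7(cos(7*180°) + i sin(7*180°))
= 16384(cos 180° + i sin 180°)
= -16384


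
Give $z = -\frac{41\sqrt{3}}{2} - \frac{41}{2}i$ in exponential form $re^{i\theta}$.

r = |z| = sqrt((-41*sqrt(3)/2)^2 + (-41/2)^2) = sqrt(5043/4 + 1681/4) = sqrt(1681) = 41
θ = arctan(b/a) = arctan(-20.5/-35.507) (quadrant-adjusted) = 210° = 7π/6
z = 41e^(i*7π/6)


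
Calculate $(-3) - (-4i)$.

(-3 - 0) + (0 - (-4))i = -3 + 4i


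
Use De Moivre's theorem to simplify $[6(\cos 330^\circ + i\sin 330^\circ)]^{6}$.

By De Moivre: z^n = r^n(cos(nθ) + i sin(nθ))
= 6^6(cos(6*330°) + i sin(6*330°))
= 46656(cos 180° + i sin 180°)
= -46656


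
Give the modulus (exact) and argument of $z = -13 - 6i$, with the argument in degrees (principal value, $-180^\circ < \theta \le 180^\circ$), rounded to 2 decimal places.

|z| = sqrt((-13)^2 + (-6)^2) = sqrt(205)
arg(z) = arctan(b/a) = arctan(-6/-13) (quadrant-adjusted) = -155.22°


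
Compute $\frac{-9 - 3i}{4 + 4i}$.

Multiply numerator and denominator by conjugate (4 - 4i):
= (-9 - 3i)(4 - 4i) / (4^2 + 4^2)
= (-48 + 24i) / 32
Divide through by 8: (-6 + 3i) / 4
= -3/2 + (3/4)i


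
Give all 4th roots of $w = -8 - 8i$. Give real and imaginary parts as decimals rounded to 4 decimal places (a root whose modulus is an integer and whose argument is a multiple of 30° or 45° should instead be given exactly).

|w| = sqrt(128) ≈ 11.313708, arg(w) = 225°
Root modulus = sqrt(128)^(1/4) ≈ 1.834008
Root arguments: θ_k = (225° + 360°k)/4 for k = 0, 1, ..., 3
Compute each root as (root modulus)(cos θ_k + i sin θ_k) using full-precision intermediates, then round to 4 decimal places.
Roots: 1.0189 + 1.5249i, -1.5249 + 1.0189i, -1.0189 - 1.5249i, 1.5249 - 1.0189i


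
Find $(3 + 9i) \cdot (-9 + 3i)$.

(a1*a2 - b1*b2) + (a1*b2 + b1*a2)i
= (-27 - 27) + (9 + (-81))i
= -54 - 72i


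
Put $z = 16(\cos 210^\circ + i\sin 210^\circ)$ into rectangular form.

a = r cos θ = 16 * -sqrt(3)/2 = -8*sqrt(3)
b = r sin θ = 16 * -1/2 = -8
z = -8*sqrt(3) - 8i


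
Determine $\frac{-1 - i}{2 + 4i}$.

Multiply numerator and denominator by conjugate (2 - 4i):
= (-1 - i)(2 - 4i) / (2^2 + 4^2)
= (-6 + 2i) / 20
Divide through by 2: (-3 + i) / 10
= -3/10 + (1/10)i


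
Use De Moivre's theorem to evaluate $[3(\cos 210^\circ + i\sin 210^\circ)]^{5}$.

By De Moivre: z^n = r^n(cos(nθ) + i sin(nθ))
= 3^5(cos(5*210°) + i sin(5*210°))
= 243(cos 330° + i sin 330°)
= 243*sqrt(3)/2 - (243/2)i


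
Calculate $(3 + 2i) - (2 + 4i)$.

(3 - 2) + (2 - 4)i = 1 - 2i


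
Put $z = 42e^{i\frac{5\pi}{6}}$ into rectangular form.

a = r cos θ = 42 * -sqrt(3)/2 = -21*sqrt(3)
b = r sin θ = 42 * 1/2 = 21
z = -21*sqrt(3) + 21i


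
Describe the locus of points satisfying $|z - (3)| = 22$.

|z - z0| = r describes a circle centered at z0 with radius r
Here z0 = 3 and r = 22
Locus: Circle centered at (3, 0) with radius 22


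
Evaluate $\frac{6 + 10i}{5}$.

Divisor is real, so divide each part by 5:
= 6/5 + 2i


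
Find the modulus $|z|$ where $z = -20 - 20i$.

|z| = sqrt(a^2 + b^2) = sqrt((-20)^2 + (-20)^2) = sqrt(800) = sqrt(800)


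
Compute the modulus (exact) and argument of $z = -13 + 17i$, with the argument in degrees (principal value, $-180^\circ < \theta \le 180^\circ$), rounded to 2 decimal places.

|z| = sqrt((-13)^2 + 17^2) = sqrt(458)
arg(z) = arctan(b/a) = arctan(17/-13) (quadrant-adjusted) = 127.41°


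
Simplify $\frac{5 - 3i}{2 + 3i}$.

Multiply numerator and denominator by conjugate (2 - 3i):
= (5 - 3i)(2 - 3i) / (2^2 + 3^2)
= (1 - 21i) / 13
= 1/13 - (21/13)i


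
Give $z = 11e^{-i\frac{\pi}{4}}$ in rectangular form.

a = r cos θ = 11 * sqrt(2)/2 = 11*sqrt(2)/2
b = r sin θ = 11 * -sqrt(2)/2 = -11*sqrt(2)/2
z = 11*sqrt(2)/2 - (11*sqrt(2)/2)i


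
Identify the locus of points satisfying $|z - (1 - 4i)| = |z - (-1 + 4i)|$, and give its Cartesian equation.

|z - z1| = |z - z2| means z is equidistant from z1 and z2,
i.e. the perpendicular bisector of the segment from (1, -4) to (-1, 4) (midpoint (0, 0)).
With z = x + yi, square both sides:
(x - 1)^2 + (y - (-4))^2 = (x - (-1))^2 + (y - 4)^2
The x^2 and y^2 terms cancel: -4x + 16y = 17 - 17 = 0
Simplify: x - 4y = 0
Locus: Perpendicular bisector of the segment from (1, -4) to (-1, 4): the line x - 4y = 0


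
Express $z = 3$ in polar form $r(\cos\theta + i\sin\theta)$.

r = |z| = sqrt(a^2 + b^2) = sqrt((3)^2 + (0)^2) = sqrt(9 + 0) = sqrt(9) = 3
b = 0 and a > 0, so z lies on the positive real axis: θ = 0°
z = 3(cos 0° + i sin 0°)


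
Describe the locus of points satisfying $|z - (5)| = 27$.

|z - z0| = r describes a circle centered at z0 with radius r
Here z0 = 5 and r = 27
Locus: Circle centered at (5, 0) with radius 27


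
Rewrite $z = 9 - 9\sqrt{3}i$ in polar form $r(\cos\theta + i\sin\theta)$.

r = |z| = sqrt(a^2 + b^2) = sqrt((9)^2 + (-9*sqrt(3))^2) = sqrt(81 + 243) = sqrt(324) = 18
θ = arctan(b/a) = arctan(-15.5885/9) (quadrant-adjusted) = 300°
z = 18(cos 300° + i sin 300°)


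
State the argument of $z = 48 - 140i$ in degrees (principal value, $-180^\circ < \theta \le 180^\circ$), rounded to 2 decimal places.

θ = arctan(b/a) = arctan(-140/48) (quadrant-adjusted) = -71.08°


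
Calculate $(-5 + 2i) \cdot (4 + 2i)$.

(a1*a2 - b1*b2) + (a1*b2 + b1*a2)i
= (-20 - 4) + (-10 + 8)i
= -24 - 2i


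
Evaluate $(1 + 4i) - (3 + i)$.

(1 - 3) + (4 - 1)i = -2 + 3i


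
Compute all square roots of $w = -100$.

|w| = 100, arg(w) = 180°
Root modulus = 100^(1/2) = 10
Root arguments: θ_k = (180° + 360°k)/2 for k = 0, 1, ..., 1
Roots: 10i, -10i


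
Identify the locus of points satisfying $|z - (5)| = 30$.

|z - z0| = r describes a circle centered at z0 with radius r
Here z0 = 5 and r = 30
Locus: Circle centered at (5, 0) with radius 30


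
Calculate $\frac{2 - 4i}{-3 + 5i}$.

Multiply numerator and denominator by conjugate (-3 - 5i):
= (2 - 4i)(-3 - 5i) / ((-3)^2 + 5^2)
= (-26 + 2i) / 34
Divide through by 2: (-13 + i) / 17
= -13/17 + (1/17)i


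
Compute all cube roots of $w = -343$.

|w| = 343, arg(w) = 180°
Root modulus = 343^(1/3) = 7
Root arguments: θ_k = (180° + 360°k)/3 for k = 0, 1, ..., 2
Roots: 7/2 + (7*sqrt(3)/2)i, -7, 7/2 - (7*sqrt(3)/2)i


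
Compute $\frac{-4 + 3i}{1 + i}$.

Multiply numerator and denominator by conjugate (1 - i):
= (-4 + 3i)(1 - i) / (1^2 + 1^2)
= (-1 + 7i) / 2
= -1/2 + (7/2)i


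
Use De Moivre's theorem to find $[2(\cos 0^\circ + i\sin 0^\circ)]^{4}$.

By De Moivre: z^n = r^n(cos(nθ) + i sin(nθ))
= 2^4(cos(4*0°) + i sin(4*0°))
= 16(cos 0° + i sin 0°)
= 16


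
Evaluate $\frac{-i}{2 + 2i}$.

Multiply numerator and denominator by conjugate (2 - 2i):
= (-i)(2 - 2i) / (2^2 + 2^2)
= (-2 - 2i) / 8
Divide through by 2: (-1 - i) / 4
= -1/4 - (1/4)i


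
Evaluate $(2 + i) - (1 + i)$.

(2 - 1) + (1 - 1)i = 1


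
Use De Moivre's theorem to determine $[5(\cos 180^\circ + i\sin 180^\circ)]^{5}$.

By De Moivre: z^n = r^n(cos(nθ) + i sin(nθ))
= 5^5(cos(5*180°) + i sin(5*180°))
= 3125(cos 180° + i sin 180°)
= -3125


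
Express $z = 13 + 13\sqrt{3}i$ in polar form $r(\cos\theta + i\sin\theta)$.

r = |z| = sqrt(a^2 + b^2) = sqrt((13)^2 + (13*sqrt(3))^2) = sqrt(169 + 507) = sqrt(676) = 26
θ = arctan(b/a) = arctan(22.5167/13) (quadrant-adjusted) = 60°
z = 26(cos 60° + i sin 60°)


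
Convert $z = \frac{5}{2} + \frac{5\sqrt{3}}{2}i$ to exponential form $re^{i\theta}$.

r = |z| = sqrt((5/2)^2 + (5*sqrt(3)/2)^2) = sqrt(25/4 + 75/4) = sqrt(25) = 5
θ = arctan(b/a) = arctan(4.3301/2.5) (quadrant-adjusted) = 60° = π/3
z = 5e^(i*π/3)


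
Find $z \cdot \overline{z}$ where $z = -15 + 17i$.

z * conjugate(z) = |z|^2 = a^2 + b^2
= (-15)^2 + 17^2 = 514


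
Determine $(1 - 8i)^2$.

(a + bi)^2 = a^2 - b^2 + 2abi
= 1^2 - (-8)^2 + 2*1*(-8)i
= -63 - 16i


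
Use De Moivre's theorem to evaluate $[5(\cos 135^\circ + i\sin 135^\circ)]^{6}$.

By De Moivre: z^n = r^n(cos(nθ) + i sin(nθ))
= 5^6(cos(6*135°) + i sin(6*135°))
= 15625(cos 90° + i sin 90°)
= 15625i


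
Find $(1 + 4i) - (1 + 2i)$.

(1 - 1) + (4 - 2)i = 2i


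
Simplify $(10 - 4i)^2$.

(a + bi)^2 = a^2 - b^2 + 2abi
= 10^2 - (-4)^2 + 2*10*(-4)i
= 84 - 80i


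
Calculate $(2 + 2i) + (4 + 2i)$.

(2 + 4) + (2 + 2)i = 6 + 4i


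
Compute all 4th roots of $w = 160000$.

|w| = 160000, arg(w) = 0°
Root modulus = 160000^(1/4) = 20
Root arguments: θ_k = (0° + 360°k)/4 for k = 0, 1, ..., 3
Roots: 20, 20i, -20, -20i


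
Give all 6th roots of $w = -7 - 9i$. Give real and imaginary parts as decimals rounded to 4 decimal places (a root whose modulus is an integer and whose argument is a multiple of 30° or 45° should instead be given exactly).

|w| = sqrt(130) ≈ 11.401754, arg(w) ≈ 232.125016°
Root modulus = sqrt(130)^(1/6) ≈ 1.500244
Root arguments: θ_k = (arg(w) + 360°k)/6 for k = 0, 1, ..., 5
Compute each root as (root modulus)(cos θ_k + i sin θ_k) using full-precision intermediates, then round to 4 decimal places.
Roots: 1.1710 + 0.9378i, -0.2266 + 1.4830i, -1.3976 + 0.5453i, -1.1710 - 0.9378i, 0.2266 - 1.4830i, 1.3976 - 0.5453i


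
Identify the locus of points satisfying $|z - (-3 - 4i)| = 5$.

|z - z0| = r describes a circle centered at z0 with radius r
Here z0 = -3 - 4i and r = 5
Locus: Circle centered at (-3, -4) with radius 5


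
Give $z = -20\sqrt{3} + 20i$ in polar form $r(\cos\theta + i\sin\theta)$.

r = |z| = sqrt(a^2 + b^2) = sqrt((-20*sqrt(3))^2 + (20)^2) = sqrt(1200 + 400) = sqrt(1600) = 40
θ = arctan(b/a) = arctan(20/-34.641) (quadrant-adjusted) = 150°
z = 40(cos 150° + i sin 150°)


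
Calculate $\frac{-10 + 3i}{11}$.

Divisor is real, so divide each part by 11:
= -10/11 + (3/11)i


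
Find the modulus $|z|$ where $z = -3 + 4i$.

|z| = sqrt(a^2 + b^2) = sqrt((-3)^2 + 4^2) = sqrt(25) = 5


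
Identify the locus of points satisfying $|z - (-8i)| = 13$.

|z - z0| = r describes a circle centered at z0 with radius r
Here z0 = -8i and r = 13
Locus: Circle centered at (0, -8) with radius 13


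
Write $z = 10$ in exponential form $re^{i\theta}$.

r = |z| = sqrt((10)^2 + (0)^2) = sqrt(100 + 0) = sqrt(100) = 10
b = 0 and a > 0, so z lies on the positive real axis: θ = 0
z = 10e^(i*0) = 10


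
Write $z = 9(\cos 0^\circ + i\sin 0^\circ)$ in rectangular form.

a = r cos θ = 9 * 1 = 9
b = r sin θ = 9 * 0 = 0
z = 9


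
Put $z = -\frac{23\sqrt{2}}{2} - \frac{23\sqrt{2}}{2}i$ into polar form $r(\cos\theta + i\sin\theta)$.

r = |z| = sqrt(a^2 + b^2) = sqrt((-23*sqrt(2)/2)^2 + (-23*sqrt(2)/2)^2) = sqrt(529/2 + 529/2) = sqrt(529) = 23
θ = arctan(b/a) = arctan(-16.2635/-16.2635) (quadrant-adjusted) = 225°
z = 23(cos 225° + i sin 225°)


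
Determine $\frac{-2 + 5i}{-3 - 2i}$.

Multiply numerator and denominator by conjugate (-3 + 2i):
= (-2 + 5i)(-3 + 2i) / ((-3)^2 + (-2)^2)
= (-4 - 19i) / 13
= -4/13 - (19/13)i


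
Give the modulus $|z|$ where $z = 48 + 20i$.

|z| = sqrt(a^2 + b^2) = sqrt(48^2 + 20^2) = sqrt(2704) = 52


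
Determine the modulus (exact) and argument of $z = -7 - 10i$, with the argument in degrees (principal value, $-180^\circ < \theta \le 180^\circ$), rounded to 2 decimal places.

|z| = sqrt((-7)^2 + (-10)^2) = sqrt(149)
arg(z) = arctan(b/a) = arctan(-10/-7) (quadrant-adjusted) = -124.99°


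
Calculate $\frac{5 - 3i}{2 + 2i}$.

Multiply numerator and denominator by conjugate (2 - 2i):
= (5 - 3i)(2 - 2i) / (2^2 + 2^2)
= (4 - 16i) / 8
Divide through by 4: (1 - 4i) / 2
= 1/2 - 2i


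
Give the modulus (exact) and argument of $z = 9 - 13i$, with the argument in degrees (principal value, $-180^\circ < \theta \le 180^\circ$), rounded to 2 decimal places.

|z| = sqrt(9^2 + (-13)^2) = sqrt(250)
arg(z) = arctan(b/a) = arctan(-13/9) (quadrant-adjusted) = -55.30°


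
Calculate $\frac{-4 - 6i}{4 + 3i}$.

Multiply numerator and denominator by conjugate (4 - 3i):
= (-4 - 6i)(4 - 3i) / (4^2 + 3^2)
= (-34 - 12i) / 25
= -34/25 - (12/25)i


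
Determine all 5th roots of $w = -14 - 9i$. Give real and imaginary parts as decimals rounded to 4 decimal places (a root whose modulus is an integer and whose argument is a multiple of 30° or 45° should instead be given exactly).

|w| = sqrt(277) ≈ 16.643317, arg(w) ≈ 212.735226°
Root modulus = sqrt(277)^(1/5) ≈ 1.754882
Root arguments: θ_k = (arg(w) + 360°k)/5 for k = 0, 1, ..., 4
Compute each root as (root modulus)(cos θ_k + i sin θ_k) using full-precision intermediates, then round to 4 decimal places.
Roots: 1.2929 + 1.1866i, -0.7290 + 1.5963i, -1.7434 - 0.2001i, -0.3485 - 1.7199i, 1.5281 - 0.8629i


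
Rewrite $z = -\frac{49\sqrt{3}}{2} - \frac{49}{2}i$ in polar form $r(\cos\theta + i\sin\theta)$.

r = |z| = sqrt(a^2 + b^2) = sqrt((-49*sqrt(3)/2)^2 + (-49/2)^2) = sqrt(7203/4 + 2401/4) = sqrt(2401) = 49
θ = arctan(b/a) = arctan(-24.5/-42.4352) (quadrant-adjusted) = 210°
z = 49(cos 210° + i sin 210°)


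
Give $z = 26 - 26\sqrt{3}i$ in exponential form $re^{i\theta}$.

r = |z| = sqrt((26)^2 + (-26*sqrt(3))^2) = sqrt(676 + 2028) = sqrt(2704) = 52
θ = arctan(b/a) = arctan(-45.0333/26) (quadrant-adjusted) = -60° = -π/3
z = 52e^(-i*π/3)


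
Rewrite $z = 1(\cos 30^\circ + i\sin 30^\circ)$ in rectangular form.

a = r cos θ = 1 * sqrt(3)/2 = sqrt(3)/2
b = r sin θ = 1 * 1/2 = 1/2
z = sqrt(3)/2 + (1/2)i


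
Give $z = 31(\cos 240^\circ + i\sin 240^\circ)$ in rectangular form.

a = r cos θ = 31 * -1/2 = -31/2
b = r sin θ = 31 * -sqrt(3)/2 = -31*sqrt(3)/2
z = -31/2 - (31*sqrt(3)/2)i


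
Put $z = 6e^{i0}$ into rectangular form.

a = r cos θ = 6 * 1 = 6
b = r sin θ = 6 * 0 = 0
z = 6


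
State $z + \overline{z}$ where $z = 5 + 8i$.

z + conjugate(z) = (a + bi) + (a - bi) = 2a
= 2 * 5 = 10


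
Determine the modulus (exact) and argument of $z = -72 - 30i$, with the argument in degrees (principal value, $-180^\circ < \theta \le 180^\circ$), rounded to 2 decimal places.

|z| = sqrt((-72)^2 + (-30)^2) = 78
arg(z) = arctan(b/a) = arctan(-30/-72) (quadrant-adjusted) = -157.38°


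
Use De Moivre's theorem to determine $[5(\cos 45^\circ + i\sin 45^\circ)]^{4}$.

By De Moivre: z^n = r^n(cos(nθ) + i sin(nθ))
= 5^4(cos(4*45°) + i sin(4*45°))
= 625(cos 180° + i sin 180°)
= -625


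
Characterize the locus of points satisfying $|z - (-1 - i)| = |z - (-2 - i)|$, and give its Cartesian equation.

|z - z1| = |z - z2| means z is equidistant from z1 and z2,
i.e. the perpendicular bisector of the segment from (-1, -1) to (-2, -1) (midpoint (-3/2, -1)).
With z = x + yi, square both sides:
(x - (-1))^2 + (y - (-1))^2 = (x - (-2))^2 + (y - (-1))^2
The x^2 and y^2 terms cancel: -2x + 0y = 5 - 2 = 3
Simplify: x = -3/2
Locus: Perpendicular bisector of the segment from (-1, -1) to (-2, -1): the line x = -3/2


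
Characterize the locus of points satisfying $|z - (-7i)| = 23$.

|z - z0| = r describes a circle centered at z0 with radius r
Here z0 = -7i and r = 23
Locus: Circle centered at (0, -7) with radius 23


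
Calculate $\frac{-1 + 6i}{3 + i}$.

Multiply numerator and denominator by conjugate (3 - i):
= (-1 + 6i)(3 - i) / (3^2 + 1^2)
= (3 + 19i) / 10
= 3/10 + (19/10)i


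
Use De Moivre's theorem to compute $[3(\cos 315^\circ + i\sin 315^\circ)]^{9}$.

By De Moivre: z^n = r^n(cos(nθ) + i sin(nθ))
= 3^9(cos(9*315°) + i sin(9*315°))
= 19683(cos 315° + i sin 315°)
= 19683*sqrt(2)/2 - (19683*sqrt(2)/2)i


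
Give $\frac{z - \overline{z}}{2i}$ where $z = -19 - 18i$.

z - conjugate(z) = 2bi
(z - conjugate(z))/(2i) = 2bi/(2i) = b = -18


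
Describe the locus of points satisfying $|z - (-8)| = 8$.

|z - z0| = r describes a circle centered at z0 with radius r
Here z0 = -8 and r = 8
Locus: Circle centered at (-8, 0) with radius 8


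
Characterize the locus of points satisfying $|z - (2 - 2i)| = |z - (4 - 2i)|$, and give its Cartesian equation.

|z - z1| = |z - z2| means z is equidistant from z1 and z2,
i.e. the perpendicular bisector of the segment from (2, -2) to (4, -2) (midpoint (3, -2)).
With z = x + yi, square both sides:
(x - 2)^2 + (y - (-2))^2 = (x - 4)^2 + (y - (-2))^2
The x^2 and y^2 terms cancel: 4x + 0y = 20 - 8 = 12
Simplify: x = 3
Locus: Perpendicular bisector of the segment from (2, -2) to (4, -2): the line x = 3


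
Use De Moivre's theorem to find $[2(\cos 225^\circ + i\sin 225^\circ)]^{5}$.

By De Moivre: z^n = r^n(cos(nθ) + i sin(nθ))
= 2^5(cos(5*225°) + i sin(5*225°))
= 32(cos 45° + i sin 45°)
= 16*sqrt(2) + 16*sqrt(2)i


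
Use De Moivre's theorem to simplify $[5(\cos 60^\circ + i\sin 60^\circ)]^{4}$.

By De Moivre: z^n = r^n(cos(nθ) + i sin(nθ))
= 5^4(cos(4*60°) + i sin(4*60°))
= 625(cos 240° + i sin 240°)
= -625/2 - (625*sqrt(3)/2)i


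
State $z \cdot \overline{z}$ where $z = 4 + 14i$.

z * conjugate(z) = |z|^2 = a^2 + b^2
= 4^2 + 14^2 = 212


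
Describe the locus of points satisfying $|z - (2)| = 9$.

|z - z0| = r describes a circle centered at z0 with radius r
Here z0 = 2 and r = 9
Locus: Circle centered at (2, 0) with radius 9


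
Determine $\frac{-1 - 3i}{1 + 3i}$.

Multiply numerator and denominator by conjugate (1 - 3i):
= (-1 - 3i)(1 - 3i) / (1^2 + 3^2)
= (-10) / 10
= -1


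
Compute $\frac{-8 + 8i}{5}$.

Divisor is real, so divide each part by 5:
= -8/5 + (8/5)i


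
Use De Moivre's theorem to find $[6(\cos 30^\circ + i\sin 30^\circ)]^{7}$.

By De Moivre: z^n = r^n(cos(nθ) + i sin(nθ))
= 6^7(cos(7*30°) + i sin(7*30°))
= 279936(cos 210° + i sin 210°)
= -139968*sqrt(3) - 139968i


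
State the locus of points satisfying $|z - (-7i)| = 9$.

|z - z0| = r describes a circle centered at z0 with radius r
Here z0 = -7i and r = 9
Locus: Circle centered at (0, -7) with radius 9


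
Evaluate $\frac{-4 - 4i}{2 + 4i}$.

Multiply numerator and denominator by conjugate (2 - 4i):
= (-4 - 4i)(2 - 4i) / (2^2 + 4^2)
= (-24 + 8i) / 20
Divide through by 4: (-6 + 2i) / 5
= -6/5 + (2/5)i


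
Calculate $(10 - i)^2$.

(a + bi)^2 = a^2 - b^2 + 2abi
= 10^2 - (-1)^2 + 2*10*(-1)i
= 99 - 20i


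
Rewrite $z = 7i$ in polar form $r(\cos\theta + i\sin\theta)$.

r = |z| = sqrt(a^2 + b^2) = sqrt((0)^2 + (7)^2) = sqrt(0 + 49) = sqrt(49) = 7
a = 0 and b > 0, so z lies on the positive imaginary axis: θ = 90°
z = 7(cos 90° + i sin 90°)


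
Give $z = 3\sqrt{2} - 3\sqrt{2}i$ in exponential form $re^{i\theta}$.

r = |z| = sqrt((3*sqrt(2))^2 + (-3*sqrt(2))^2) = sqrt(18 + 18) = sqrt(36) = 6
θ = arctan(b/a) = arctan(-4.2426/4.2426) (quadrant-adjusted) = -45° = -π/4
z = 6e^(-i*π/4)


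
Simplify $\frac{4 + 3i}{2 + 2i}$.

Multiply numerator and denominator by conjugate (2 - 2i):
= (4 + 3i)(2 - 2i) / (2^2 + 2^2)
= (14 - 2i) / 8
Divide through by 2: (7 - i) / 4
= 7/4 - (1/4)i


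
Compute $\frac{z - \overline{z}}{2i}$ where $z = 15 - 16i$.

z - conjugate(z) = 2bi
(z - conjugate(z))/(2i) = 2bi/(2i) = b = -16


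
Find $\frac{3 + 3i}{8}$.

Divisor is real, so divide each part by 8:
= 3/8 + (3/8)i


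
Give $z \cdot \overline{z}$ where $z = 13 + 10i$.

z * conjugate(z) = |z|^2 = a^2 + b^2
= 13^2 + 10^2 = 269


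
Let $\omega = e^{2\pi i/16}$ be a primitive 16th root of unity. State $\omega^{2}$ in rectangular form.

ω^2 = e^(2πi·2/16) = e^(i·1π/4)
= cos(1π/4) + i sin(1π/4)
= sqrt(2)/2 + (sqrt(2)/2)i


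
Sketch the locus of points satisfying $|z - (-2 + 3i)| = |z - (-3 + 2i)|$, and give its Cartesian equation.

|z - z1| = |z - z2| means z is equidistant from z1 and z2,
i.e. the perpendicular bisector of the segment from (-2, 3) to (-3, 2) (midpoint (-5/2, 5/2)).
With z = x + yi, square both sides:
(x - (-2))^2 + (y - 3)^2 = (x - (-3))^2 + (y - 2)^2
The x^2 and y^2 terms cancel: -2x + (-2)y = 13 - 13 = 0
Simplify: x + y = 0
Locus: Perpendicular bisector of the segment from (-2, 3) to (-3, 2): the line x + y = 0


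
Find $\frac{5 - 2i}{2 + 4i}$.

Multiply numerator and denominator by conjugate (2 - 4i):
= (5 - 2i)(2 - 4i) / (2^2 + 4^2)
= (2 - 24i) / 20
Divide through by 2: (1 - 12i) / 10
= 1/10 - (6/5)i


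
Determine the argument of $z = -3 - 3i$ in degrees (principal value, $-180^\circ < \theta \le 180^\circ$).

θ = arctan(b/a) = arctan(-3/-3) (quadrant-adjusted) = -135°


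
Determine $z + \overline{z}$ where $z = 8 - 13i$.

z + conjugate(z) = (a + bi) + (a - bi) = 2a
= 2 * 8 = 16


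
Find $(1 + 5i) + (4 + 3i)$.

(1 + 4) + (5 + 3)i = 5 + 8i


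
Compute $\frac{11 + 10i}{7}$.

Divisor is real, so divide each part by 7:
= 11/7 + (10/7)i


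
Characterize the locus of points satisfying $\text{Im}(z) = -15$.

Im(z) = y where z = x + yi; the equation y = -15 is satisfied by all points with that y-coordinate
Locus: Horizontal line y = -15


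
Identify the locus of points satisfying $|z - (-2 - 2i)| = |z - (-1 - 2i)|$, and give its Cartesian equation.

|z - z1| = |z - z2| means z is equidistant from z1 and z2,
i.e. the perpendicular bisector of the segment from (-2, -2) to (-1, -2) (midpoint (-3/2, -2)).
With z = x + yi, square both sides:
(x - (-2))^2 + (y - (-2))^2 = (x - (-1))^2 + (y - (-2))^2
The x^2 and y^2 terms cancel: 2x + 0y = 5 - 8 = -3
Simplify: x = -3/2
Locus: Perpendicular bisector of the segment from (-2, -2) to (-1, -2): the line x = -3/2


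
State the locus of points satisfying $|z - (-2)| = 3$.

|z - z0| = r describes a circle centered at z0 with radius r
Here z0 = -2 and r = 3
Locus: Circle centered at (-2, 0) with radius 3


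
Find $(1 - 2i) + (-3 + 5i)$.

(1 + (-3)) + (-2 + 5)i = -2 + 3i


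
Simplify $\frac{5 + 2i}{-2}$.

Divisor is real, so divide each part by -2:
= -5/2 - i


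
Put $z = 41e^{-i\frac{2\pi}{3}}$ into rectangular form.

a = r cos θ = 41 * -1/2 = -41/2
b = r sin θ = 41 * -sqrt(3)/2 = -41*sqrt(3)/2
z = -41/2 - (41*sqrt(3)/2)i


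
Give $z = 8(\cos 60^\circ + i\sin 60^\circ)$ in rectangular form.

a = r cos θ = 8 * 1/2 = 4
b = r sin θ = 8 * sqrt(3)/2 = 4*sqrt(3)
z = 4 + 4*sqrt(3)i


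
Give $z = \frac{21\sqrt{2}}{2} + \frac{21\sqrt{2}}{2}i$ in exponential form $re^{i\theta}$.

r = |z| = sqrt((21*sqrt(2)/2)^2 + (21*sqrt(2)/2)^2) = sqrt(441/2 + 441/2) = sqrt(441) = 21
θ = arctan(b/a) = arctan(14.8492/14.8492) (quadrant-adjusted) = 45° = π/4
z = 21e^(i*π/4)


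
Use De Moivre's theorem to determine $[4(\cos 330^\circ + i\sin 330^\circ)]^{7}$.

By De Moivre: z^n = r^n(cos(nθ) + i sin(nθ))
= 4^7(cos(7*330°) + i sin(7*330°))
= 16384(cos 150° + i sin 150°)
= -8192*sqrt(3) + 8192i


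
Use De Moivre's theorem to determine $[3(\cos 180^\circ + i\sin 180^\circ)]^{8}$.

By De Moivre: z^n = r^n(cos(nθ) + i sin(nθ))
= 3^8(cos(8*180°) + i sin(8*180°))
= 6561(cos 0° + i sin 0°)
= 6561


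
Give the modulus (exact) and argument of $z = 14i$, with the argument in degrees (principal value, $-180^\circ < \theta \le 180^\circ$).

|z| = sqrt(0^2 + 14^2) = 14
a = 0 and b > 0, so z lies on the positive imaginary axis: arg(z) = 90°


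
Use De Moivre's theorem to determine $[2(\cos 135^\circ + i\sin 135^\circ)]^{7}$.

By De Moivre: z^n = r^n(cos(nθ) + i sin(nθ))
= 2^7(cos(7*135°) + i sin(7*135°))
= 128(cos 225° + i sin 225°)
= -64*sqrt(2) - 64*sqrt(2)i


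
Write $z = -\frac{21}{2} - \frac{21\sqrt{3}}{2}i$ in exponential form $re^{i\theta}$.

r = |z| = sqrt((-21/2)^2 + (-21*sqrt(3)/2)^2) = sqrt(441/4 + 1323/4) = sqrt(441) = 21
θ = arctan(b/a) = arctan(-18.1865/-10.5) (quadrant-adjusted) = -120° = -2π/3
z = 21e^(-i*2π/3)


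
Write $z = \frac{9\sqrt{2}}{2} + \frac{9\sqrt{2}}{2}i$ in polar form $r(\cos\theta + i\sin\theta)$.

r = |z| = sqrt(a^2 + b^2) = sqrt((9*sqrt(2)/2)^2 + (9*sqrt(2)/2)^2) = sqrt(81/2 + 81/2) = sqrt(81) = 9
θ = arctan(b/a) = arctan(6.364/6.364) (quadrant-adjusted) = 45°
z = 9(cos 45° + i sin 45°)


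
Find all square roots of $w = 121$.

|w| = 121, arg(w) = 0°
Root modulus = 121^(1/2) = 11
Root arguments: θ_k = (0° + 360°k)/2 for k = 0, 1, ..., 1
Roots: 11, -11


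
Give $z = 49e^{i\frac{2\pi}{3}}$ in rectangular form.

a = r cos θ = 49 * -1/2 = -49/2
b = r sin θ = 49 * sqrt(3)/2 = 49*sqrt(3)/2
z = -49/2 + (49*sqrt(3)/2)i


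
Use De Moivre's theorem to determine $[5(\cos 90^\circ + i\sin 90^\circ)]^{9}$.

By De Moivre: z^n = r^n(cos(nθ) + i sin(nθ))
= 5^9(cos(9*90°) + i sin(9*90°))
= 1953125(cos 90° + i sin 90°)
= 1953125i


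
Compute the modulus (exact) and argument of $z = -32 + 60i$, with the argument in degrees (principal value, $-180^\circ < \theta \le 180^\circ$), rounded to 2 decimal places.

|z| = sqrt((-32)^2 + 60^2) = 68
arg(z) = arctan(b/a) = arctan(60/-32) (quadrant-adjusted) = 118.07°


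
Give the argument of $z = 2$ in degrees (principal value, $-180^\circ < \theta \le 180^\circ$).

b = 0 and a > 0, so z lies on the positive real axis: θ = 0°


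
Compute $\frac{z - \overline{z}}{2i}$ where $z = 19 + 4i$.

z - conjugate(z) = 2bi
(z - conjugate(z))/(2i) = 2bi/(2i) = b = 4


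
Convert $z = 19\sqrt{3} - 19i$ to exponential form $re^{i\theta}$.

r = |z| = sqrt((19*sqrt(3))^2 + (-19)^2) = sqrt(1083 + 361) = sqrt(1444) = 38
θ = arctan(b/a) = arctan(-19/32.909) (quadrant-adjusted) = -30° = -π/6
z = 38e^(-i*π/6)


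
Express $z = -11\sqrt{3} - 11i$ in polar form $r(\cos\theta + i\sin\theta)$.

r = |z| = sqrt(a^2 + b^2) = sqrt((-11*sqrt(3))^2 + (-11)^2) = sqrt(363 + 121) = sqrt(484) = 22
θ = arctan(b/a) = arctan(-11/-19.0526) (quadrant-adjusted) = 210°
z = 22(cos 210° + i sin 210°)


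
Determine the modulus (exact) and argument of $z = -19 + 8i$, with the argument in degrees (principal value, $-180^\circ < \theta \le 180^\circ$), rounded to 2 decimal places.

|z| = sqrt((-19)^2 + 8^2) = sqrt(425)
arg(z) = arctan(b/a) = arctan(8/-19) (quadrant-adjusted) = 157.17°


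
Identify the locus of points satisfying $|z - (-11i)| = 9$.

|z - z0| = r describes a circle centered at z0 with radius r
Here z0 = -11i and r = 9
Locus: Circle centered at (0, -11) with radius 9


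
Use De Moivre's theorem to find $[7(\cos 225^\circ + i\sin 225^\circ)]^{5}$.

By De Moivre: z^n = r^n(cos(nθ) + i sin(nθ))
= 7^5(cos(5*225°) + i sin(5*225°))
= 16807(cos 45° + i sin 45°)
= 16807*sqrt(2)/2 + (16807*sqrt(2)/2)i


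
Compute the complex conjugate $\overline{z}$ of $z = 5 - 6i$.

If z = a + bi, then conjugate(z) = a - bi
conjugate(5 - 6i) = 5 + 6i


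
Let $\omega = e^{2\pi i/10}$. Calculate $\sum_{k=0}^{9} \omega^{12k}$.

Let ζ = ω^12 = e^(2πi·12/10). Since 10 ∤ 12, ζ ≠ 1.
Sum = Σ_{k=0}^{9} ζ^k = (ζ^10 - 1)/(ζ - 1) = (ω^{12·10} - 1)/(ζ - 1) = (1 - 1)/(ζ - 1) = 0


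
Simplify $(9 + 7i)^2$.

(a + bi)^2 = a^2 - b^2 + 2abi
= 9^2 - 7^2 + 2*9*7i
= 32 + 126i


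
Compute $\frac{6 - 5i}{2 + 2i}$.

Multiply numerator and denominator by conjugate (2 - 2i):
= (6 - 5i)(2 - 2i) / (2^2 + 2^2)
= (2 - 22i) / 8
Divide through by 2: (1 - 11i) / 4
= 1/4 - (11/4)i


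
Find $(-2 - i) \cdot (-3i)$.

(a1*a2 - b1*b2) + (a1*b2 + b1*a2)i
= (0 - 3) + (6 + 0)i
= -3 + 6i


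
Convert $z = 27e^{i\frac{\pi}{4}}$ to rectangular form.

a = r cos θ = 27 * sqrt(2)/2 = 27*sqrt(2)/2
b = r sin θ = 27 * sqrt(2)/2 = 27*sqrt(2)/2
z = 27*sqrt(2)/2 + (27*sqrt(2)/2)i


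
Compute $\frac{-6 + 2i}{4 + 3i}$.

Multiply numerator and denominator by conjugate (4 - 3i):
= (-6 + 2i)(4 - 3i) / (4^2 + 3^2)
= (-18 + 26i) / 25
= -18/25 + (26/25)i


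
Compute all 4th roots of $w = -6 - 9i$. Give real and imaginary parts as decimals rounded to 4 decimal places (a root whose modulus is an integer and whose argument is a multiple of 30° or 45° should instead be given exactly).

|w| = sqrt(117) ≈ 10.816654, arg(w) ≈ 236.309932°
Root modulus = sqrt(117)^(1/4) ≈ 1.813524
Root arguments: θ_k = (arg(w) + 360°k)/4 for k = 0, 1, ..., 3
Compute each root as (root modulus)(cos θ_k + i sin θ_k) using full-precision intermediates, then round to 4 decimal places.
Roots: 0.9319 + 1.5558i, -1.5558 + 0.9319i, -0.9319 - 1.5558i, 1.5558 - 0.9319i


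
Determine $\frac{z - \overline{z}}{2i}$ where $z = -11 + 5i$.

z - conjugate(z) = 2bi
(z - conjugate(z))/(2i) = 2bi/(2i) = b = 5


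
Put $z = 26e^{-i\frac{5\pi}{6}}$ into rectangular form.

a = r cos θ = 26 * -sqrt(3)/2 = -13*sqrt(3)
b = r sin θ = 26 * -1/2 = -13
z = -13*sqrt(3) - 13i


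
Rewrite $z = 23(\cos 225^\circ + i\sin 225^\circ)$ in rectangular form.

a = r cos θ = 23 * -sqrt(2)/2 = -23*sqrt(2)/2
b = r sin θ = 23 * -sqrt(2)/2 = -23*sqrt(2)/2
z = -23*sqrt(2)/2 - (23*sqrt(2)/2)i


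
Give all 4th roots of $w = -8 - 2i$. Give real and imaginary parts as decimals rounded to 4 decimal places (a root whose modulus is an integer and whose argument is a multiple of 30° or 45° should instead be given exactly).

|w| = sqrt(68) ≈ 8.246211, arg(w) ≈ 194.036243°
Root modulus = sqrt(68)^(1/4) ≈ 1.694586
Root arguments: θ_k = (arg(w) + 360°k)/4 for k = 0, 1, ..., 3
Compute each root as (root modulus)(cos θ_k + i sin θ_k) using full-precision intermediates, then round to 4 decimal places.
Roots: 1.1227 + 1.2693i, -1.2693 + 1.1227i, -1.1227 - 1.2693i, 1.2693 - 1.1227i


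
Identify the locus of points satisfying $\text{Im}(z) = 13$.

Im(z) = y where z = x + yi; the equation y = 13 is satisfied by all points with that y-coordinate
Locus: Horizontal line y = 13


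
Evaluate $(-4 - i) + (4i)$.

(-4 + 0) + (-1 + 4)i = -4 + 3i


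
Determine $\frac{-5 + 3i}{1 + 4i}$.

Multiply numerator and denominator by conjugate (1 - 4i):
= (-5 + 3i)(1 - 4i) / (1^2 + 4^2)
= (7 + 23i) / 17
= 7/17 + (23/17)i


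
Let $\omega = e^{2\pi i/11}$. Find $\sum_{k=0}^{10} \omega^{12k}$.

Let ζ = ω^12 = e^(2πi·12/11). Since 11 ∤ 12, ζ ≠ 1.
Sum = Σ_{k=0}^{10} ζ^k = (ζ^11 - 1)/(ζ - 1) = (ω^{12·11} - 1)/(ζ - 1) = (1 - 1)/(ζ - 1) = 0


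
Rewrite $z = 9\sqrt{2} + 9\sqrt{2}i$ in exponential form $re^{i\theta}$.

r = |z| = sqrt((9*sqrt(2))^2 + (9*sqrt(2))^2) = sqrt(162 + 162) = sqrt(324) = 18
θ = arctan(b/a) = arctan(12.7279/12.7279) (quadrant-adjusted) = 45° = π/4
z = 18e^(i*π/4)


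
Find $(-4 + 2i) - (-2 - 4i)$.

(-4 - (-2)) + (2 - (-4))i = -2 + 6i


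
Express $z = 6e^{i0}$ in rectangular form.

a = r cos θ = 6 * 1 = 6
b = r sin θ = 6 * 0 = 0
z = 6


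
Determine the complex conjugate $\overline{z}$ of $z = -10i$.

If z = a + bi, then conjugate(z) = a - bi
conjugate(-10i) = 10i


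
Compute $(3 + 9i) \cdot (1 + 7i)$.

(a1*a2 - b1*b2) + (a1*b2 + b1*a2)i
= (3 - 63) + (21 + 9)i
= -60 + 30i


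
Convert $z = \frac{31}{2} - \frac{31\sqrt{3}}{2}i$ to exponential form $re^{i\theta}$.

r = |z| = sqrt((31/2)^2 + (-31*sqrt(3)/2)^2) = sqrt(961/4 + 2883/4) = sqrt(961) = 31
θ = arctan(b/a) = arctan(-26.8468/15.5) (quadrant-adjusted) = -60° = -π/3
z = 31e^(-i*π/3)


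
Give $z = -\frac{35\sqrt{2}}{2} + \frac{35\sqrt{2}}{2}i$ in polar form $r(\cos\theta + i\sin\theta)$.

r = |z| = sqrt(a^2 + b^2) = sqrt((-35*sqrt(2)/2)^2 + (35*sqrt(2)/2)^2) = sqrt(1225/2 + 1225/2) = sqrt(1225) = 35
θ = arctan(b/a) = arctan(24.7487/-24.7487) (quadrant-adjusted) = 135°
z = 35(cos 135° + i sin 135°)


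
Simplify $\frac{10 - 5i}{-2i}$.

Multiply numerator and denominator by conjugate (2i):
= (10 - 5i)(2i) / (0^2 + (-2)^2)
= (10 + 20i) / 4
Divide through by 2: (5 + 10i) / 2
= 5/2 + 5i


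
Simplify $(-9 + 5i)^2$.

(a + bi)^2 = a^2 - b^2 + 2abi
= (-9)^2 - 5^2 + 2*(-9)*5i
= 56 - 90i


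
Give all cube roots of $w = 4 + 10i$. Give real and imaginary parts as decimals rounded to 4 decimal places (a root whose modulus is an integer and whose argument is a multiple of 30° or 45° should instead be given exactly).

|w| = sqrt(116) ≈ 10.770330, arg(w) ≈ 68.198591°
Root modulus = sqrt(116)^(1/3) ≈ 2.208393
Root arguments: θ_k = (arg(w) + 360°k)/3 for k = 0, 1, ..., 2
Compute each root as (root modulus)(cos θ_k + i sin θ_k) using full-precision intermediates, then round to 4 decimal places.
Roots: 2.0368 + 0.8534i, -1.7575 + 1.3373i, -0.2794 - 2.1907i


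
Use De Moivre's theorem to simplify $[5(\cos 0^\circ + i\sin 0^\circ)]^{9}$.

By De Moivre: z^n = r^n(cos(nθ) + i sin(nθ))
= 5^9(cos(9*0°) + i sin(9*0°))
= 1953125(cos 0° + i sin 0°)
= 1953125


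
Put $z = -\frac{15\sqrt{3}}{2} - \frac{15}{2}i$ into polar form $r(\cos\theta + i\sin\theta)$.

r = |z| = sqrt(a^2 + b^2) = sqrt((-15*sqrt(3)/2)^2 + (-15/2)^2) = sqrt(675/4 + 225/4) = sqrt(225) = 15
θ = arctan(b/a) = arctan(-7.5/-12.9904) (quadrant-adjusted) = 210°
z = 15(cos 210° + i sin 210°)


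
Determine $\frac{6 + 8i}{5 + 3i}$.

Multiply numerator and denominator by conjugate (5 - 3i):
= (6 + 8i)(5 - 3i) / (5^2 + 3^2)
= (54 + 22i) / 34
Divide through by 2: (27 + 11i) / 17
= 27/17 + (11/17)i


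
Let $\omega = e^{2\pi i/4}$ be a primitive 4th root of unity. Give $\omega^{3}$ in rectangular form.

ω^3 = e^(2πi·3/4) = e^(i·3π/2)
= cos(3π/2) + i sin(3π/2)
= -i


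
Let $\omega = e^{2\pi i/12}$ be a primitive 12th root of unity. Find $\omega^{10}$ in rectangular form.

ω^10 = e^(2πi·10/12) = e^(i·5π/3)
= cos(5π/3) + i sin(5π/3)
= 1/2 - (sqrt(3)/2)i


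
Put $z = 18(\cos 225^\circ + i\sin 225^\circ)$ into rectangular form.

a = r cos θ = 18 * -sqrt(2)/2 = -9*sqrt(2)
b = r sin θ = 18 * -sqrt(2)/2 = -9*sqrt(2)
z = -9*sqrt(2) - 9*sqrt(2)i


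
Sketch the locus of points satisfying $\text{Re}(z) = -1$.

Re(z) = x where z = x + yi; the equation x = -1 is satisfied by all points with that x-coordinate
Locus: Vertical line x = -1


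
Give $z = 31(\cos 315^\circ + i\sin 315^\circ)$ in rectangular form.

a = r cos θ = 31 * sqrt(2)/2 = 31*sqrt(2)/2
b = r sin θ = 31 * -sqrt(2)/2 = -31*sqrt(2)/2
z = 31*sqrt(2)/2 - (31*sqrt(2)/2)i


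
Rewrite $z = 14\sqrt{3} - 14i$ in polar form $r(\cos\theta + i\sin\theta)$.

r = |z| = sqrt(a^2 + b^2) = sqrt((14*sqrt(3))^2 + (-14)^2) = sqrt(588 + 196) = sqrt(784) = 28
θ = arctan(b/a) = arctan(-14/24.2487) (quadrant-adjusted) = 330°
z = 28(cos 330° + i sin 330°)


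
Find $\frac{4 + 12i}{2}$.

Divisor is real, so divide each part by 2:
= 2 + 6i


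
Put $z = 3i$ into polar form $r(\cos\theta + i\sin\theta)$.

r = |z| = sqrt(a^2 + b^2) = sqrt((0)^2 + (3)^2) = sqrt(0 + 9) = sqrt(9) = 3
a = 0 and b > 0, so z lies on the positive imaginary axis: θ = 90°
z = 3(cos 90° + i sin 90°)


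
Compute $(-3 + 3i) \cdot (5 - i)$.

(a1*a2 - b1*b2) + (a1*b2 + b1*a2)i
= (-15 - (-3)) + (3 + 15)i
= -12 + 18i


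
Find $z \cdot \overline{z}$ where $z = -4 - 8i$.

z * conjugate(z) = |z|^2 = a^2 + b^2
= (-4)^2 + (-8)^2 = 80
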